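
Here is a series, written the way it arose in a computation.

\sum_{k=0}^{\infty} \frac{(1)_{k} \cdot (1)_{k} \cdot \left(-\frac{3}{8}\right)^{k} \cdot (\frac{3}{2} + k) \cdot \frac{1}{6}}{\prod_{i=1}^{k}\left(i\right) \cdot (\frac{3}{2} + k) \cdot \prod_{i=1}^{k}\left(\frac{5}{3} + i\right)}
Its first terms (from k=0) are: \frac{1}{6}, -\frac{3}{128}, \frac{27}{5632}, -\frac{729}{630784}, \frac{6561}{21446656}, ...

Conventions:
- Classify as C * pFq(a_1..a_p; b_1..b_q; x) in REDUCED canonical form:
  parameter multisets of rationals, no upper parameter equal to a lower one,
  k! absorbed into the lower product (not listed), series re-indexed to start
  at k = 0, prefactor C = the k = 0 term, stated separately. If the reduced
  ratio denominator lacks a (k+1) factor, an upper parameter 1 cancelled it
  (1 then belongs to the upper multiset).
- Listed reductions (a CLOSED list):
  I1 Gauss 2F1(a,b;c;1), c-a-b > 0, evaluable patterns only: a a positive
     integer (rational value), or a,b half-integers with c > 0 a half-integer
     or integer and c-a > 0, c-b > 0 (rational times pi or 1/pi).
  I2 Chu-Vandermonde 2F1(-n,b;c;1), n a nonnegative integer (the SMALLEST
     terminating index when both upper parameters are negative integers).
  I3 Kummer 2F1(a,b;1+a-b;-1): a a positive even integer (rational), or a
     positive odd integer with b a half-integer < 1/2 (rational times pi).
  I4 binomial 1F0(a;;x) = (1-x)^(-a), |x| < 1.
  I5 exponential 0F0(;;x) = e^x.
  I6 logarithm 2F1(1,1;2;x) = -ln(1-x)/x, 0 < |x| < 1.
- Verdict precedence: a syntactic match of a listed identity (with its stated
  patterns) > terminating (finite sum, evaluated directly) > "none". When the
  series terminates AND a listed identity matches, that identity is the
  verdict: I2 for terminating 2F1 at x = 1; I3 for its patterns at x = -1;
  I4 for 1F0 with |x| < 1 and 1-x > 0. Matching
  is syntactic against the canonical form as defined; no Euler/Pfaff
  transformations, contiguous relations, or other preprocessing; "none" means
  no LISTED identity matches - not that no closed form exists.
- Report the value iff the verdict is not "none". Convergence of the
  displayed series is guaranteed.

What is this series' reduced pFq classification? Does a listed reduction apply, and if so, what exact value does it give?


Classification (C = \frac{1}{6}): 2F1 with upper {1, 1}, lower {\frac{8}{3}}, argument x = -\frac{3}{8}. Verdict: none - this 2F1 at x = -\frac{3}{8} matches no listed pattern, and upper {1, 1} holds no stopper.

Structural cue: with t_0 = \frac{1}{6}, the product of the first k integers (prefactor 1/6) is k!.
Ratio: r(k) = -\frac{3}{8} * (k+1) (k+1) / [(k+\frac{8}{3}) (k+1)] - rational; roots negated = parameters, x = -\frac{3}{8}, C = \frac{1}{6}.


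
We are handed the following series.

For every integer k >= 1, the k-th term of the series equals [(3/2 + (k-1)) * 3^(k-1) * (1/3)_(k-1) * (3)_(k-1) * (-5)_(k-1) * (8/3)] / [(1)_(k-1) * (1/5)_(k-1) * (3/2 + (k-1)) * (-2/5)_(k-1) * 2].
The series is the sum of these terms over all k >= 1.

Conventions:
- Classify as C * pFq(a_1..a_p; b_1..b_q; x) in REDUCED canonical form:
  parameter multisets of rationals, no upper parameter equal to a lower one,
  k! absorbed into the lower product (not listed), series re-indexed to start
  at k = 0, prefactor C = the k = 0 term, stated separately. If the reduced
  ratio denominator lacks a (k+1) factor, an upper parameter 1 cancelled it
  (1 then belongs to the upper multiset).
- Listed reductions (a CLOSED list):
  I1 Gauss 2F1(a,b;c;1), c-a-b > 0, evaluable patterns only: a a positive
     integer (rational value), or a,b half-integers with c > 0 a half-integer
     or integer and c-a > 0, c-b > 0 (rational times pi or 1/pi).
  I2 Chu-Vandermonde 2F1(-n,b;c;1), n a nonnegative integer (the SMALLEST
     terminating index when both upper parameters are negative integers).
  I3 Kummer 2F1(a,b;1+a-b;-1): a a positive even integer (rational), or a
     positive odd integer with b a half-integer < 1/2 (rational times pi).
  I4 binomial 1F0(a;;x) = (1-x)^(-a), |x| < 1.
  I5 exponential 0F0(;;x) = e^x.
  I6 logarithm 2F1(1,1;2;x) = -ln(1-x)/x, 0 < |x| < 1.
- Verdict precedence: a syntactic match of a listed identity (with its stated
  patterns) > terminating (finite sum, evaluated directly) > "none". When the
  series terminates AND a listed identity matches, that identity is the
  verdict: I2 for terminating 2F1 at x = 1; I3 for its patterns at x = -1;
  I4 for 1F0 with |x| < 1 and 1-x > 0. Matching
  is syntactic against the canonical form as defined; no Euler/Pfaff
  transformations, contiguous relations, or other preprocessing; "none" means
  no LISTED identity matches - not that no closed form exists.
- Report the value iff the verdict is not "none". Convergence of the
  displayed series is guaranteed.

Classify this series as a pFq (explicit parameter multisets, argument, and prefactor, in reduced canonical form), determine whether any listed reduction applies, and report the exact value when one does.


Classification (C = 4/3): 3F2 with upper {-5, 1/3, 3}, lower {-2/5, 1/5}, argument x = 3. Verdict: terminating. (-5)_k vanishes past k = 5, leaving a 6-term sum, computed directly. Exact value: 8375360401/46332.

Key step: from the first term 4/3: the constant factors (prefactor 4/3) combine into one prefactor.
Adjacent-term ratio: r(k) = 3 * (k-5) (k+1/3) (k+3) / [(k-2/5) (k+1/5) (k+1)] ; factor over Q: parameters, x = 3, and C = 4/3.


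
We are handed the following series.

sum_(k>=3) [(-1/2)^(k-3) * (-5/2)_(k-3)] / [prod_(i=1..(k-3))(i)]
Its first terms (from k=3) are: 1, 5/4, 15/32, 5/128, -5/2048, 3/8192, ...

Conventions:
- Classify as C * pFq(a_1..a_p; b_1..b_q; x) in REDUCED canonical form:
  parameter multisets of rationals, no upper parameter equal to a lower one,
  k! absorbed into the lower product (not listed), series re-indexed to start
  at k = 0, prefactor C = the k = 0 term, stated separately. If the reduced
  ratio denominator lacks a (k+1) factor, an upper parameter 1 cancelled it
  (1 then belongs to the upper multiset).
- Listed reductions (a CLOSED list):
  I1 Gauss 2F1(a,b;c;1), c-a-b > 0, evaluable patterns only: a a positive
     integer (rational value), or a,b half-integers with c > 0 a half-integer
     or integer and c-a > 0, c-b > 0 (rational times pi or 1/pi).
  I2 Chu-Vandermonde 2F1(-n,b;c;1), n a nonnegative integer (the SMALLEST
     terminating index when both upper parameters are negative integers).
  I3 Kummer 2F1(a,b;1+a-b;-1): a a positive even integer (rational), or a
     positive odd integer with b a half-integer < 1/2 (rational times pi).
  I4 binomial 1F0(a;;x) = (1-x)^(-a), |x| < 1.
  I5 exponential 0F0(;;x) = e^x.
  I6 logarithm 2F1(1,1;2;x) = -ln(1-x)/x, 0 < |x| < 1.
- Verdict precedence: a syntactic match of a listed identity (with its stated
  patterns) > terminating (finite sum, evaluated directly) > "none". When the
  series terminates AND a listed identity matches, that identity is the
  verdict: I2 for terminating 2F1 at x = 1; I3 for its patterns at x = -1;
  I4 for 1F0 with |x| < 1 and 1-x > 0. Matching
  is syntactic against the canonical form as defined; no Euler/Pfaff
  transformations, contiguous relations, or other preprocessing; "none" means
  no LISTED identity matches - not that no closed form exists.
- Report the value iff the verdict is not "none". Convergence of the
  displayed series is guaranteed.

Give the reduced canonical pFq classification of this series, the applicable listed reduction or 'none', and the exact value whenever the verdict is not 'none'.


The tell: x = (-1/2) and the product of the first k integers (C = 1, x = -1/2) is k!.
Ratio: r(k) = (-1/2) * (k-5/2) / [(k+1)] - rational in k, leading ratio (-1/2); with t_0 = 1, classification follows.

This is 1 * 1F0(-5/2; -; -1/2) in reduced canonical form. Verdict: the binomial series (I4) applies (the 1F0 binomial series: exponent 5/2, x = -1/2). Its exact value is (3/2)^(5/2).


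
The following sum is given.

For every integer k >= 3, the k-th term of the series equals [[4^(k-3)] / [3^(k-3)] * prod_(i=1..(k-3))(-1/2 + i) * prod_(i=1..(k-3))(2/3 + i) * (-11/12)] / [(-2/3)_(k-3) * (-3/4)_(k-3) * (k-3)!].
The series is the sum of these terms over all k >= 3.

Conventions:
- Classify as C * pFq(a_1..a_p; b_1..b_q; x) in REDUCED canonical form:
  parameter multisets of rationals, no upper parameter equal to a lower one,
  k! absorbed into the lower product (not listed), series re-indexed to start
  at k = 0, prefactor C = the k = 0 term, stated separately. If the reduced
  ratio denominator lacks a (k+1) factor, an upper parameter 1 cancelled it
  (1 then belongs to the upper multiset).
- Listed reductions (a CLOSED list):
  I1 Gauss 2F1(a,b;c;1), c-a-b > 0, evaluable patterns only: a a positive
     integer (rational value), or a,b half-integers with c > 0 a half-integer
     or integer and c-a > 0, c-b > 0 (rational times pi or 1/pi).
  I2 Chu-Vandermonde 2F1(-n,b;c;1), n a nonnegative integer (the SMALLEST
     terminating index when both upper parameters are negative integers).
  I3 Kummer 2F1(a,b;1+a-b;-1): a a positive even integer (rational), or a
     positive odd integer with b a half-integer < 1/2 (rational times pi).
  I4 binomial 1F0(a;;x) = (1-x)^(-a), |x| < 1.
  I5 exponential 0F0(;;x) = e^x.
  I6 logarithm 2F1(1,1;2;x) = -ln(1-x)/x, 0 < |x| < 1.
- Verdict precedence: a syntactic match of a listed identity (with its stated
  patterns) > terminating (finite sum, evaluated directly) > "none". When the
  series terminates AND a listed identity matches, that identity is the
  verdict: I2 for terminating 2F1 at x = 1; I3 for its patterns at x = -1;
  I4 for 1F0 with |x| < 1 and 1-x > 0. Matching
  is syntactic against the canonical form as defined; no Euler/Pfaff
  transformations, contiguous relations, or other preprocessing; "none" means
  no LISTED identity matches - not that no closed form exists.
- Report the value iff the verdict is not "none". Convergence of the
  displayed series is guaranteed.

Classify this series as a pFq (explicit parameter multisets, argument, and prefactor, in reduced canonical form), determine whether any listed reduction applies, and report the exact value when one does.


Key observation: x = (4/3) and the two geometric factors (C = -11/12, x = 4/3) combine into one argument.
Step ratio: r(k) = (4/3) * (k+1/2) (k+5/3) / [(k-3/4) (k-2/3) (k+1)] - rational in k. x = (4/3); t_0 = -11/12; negate the roots.

Prefactor -11/12, argument 4/3: 2F2 with upper {1/2, 5/3} over lower {-3/4, -2/3}. Verdict: no listed reduction: x = 4/3 and upper {1/2, 5/3} fail every I1-I6 pattern.


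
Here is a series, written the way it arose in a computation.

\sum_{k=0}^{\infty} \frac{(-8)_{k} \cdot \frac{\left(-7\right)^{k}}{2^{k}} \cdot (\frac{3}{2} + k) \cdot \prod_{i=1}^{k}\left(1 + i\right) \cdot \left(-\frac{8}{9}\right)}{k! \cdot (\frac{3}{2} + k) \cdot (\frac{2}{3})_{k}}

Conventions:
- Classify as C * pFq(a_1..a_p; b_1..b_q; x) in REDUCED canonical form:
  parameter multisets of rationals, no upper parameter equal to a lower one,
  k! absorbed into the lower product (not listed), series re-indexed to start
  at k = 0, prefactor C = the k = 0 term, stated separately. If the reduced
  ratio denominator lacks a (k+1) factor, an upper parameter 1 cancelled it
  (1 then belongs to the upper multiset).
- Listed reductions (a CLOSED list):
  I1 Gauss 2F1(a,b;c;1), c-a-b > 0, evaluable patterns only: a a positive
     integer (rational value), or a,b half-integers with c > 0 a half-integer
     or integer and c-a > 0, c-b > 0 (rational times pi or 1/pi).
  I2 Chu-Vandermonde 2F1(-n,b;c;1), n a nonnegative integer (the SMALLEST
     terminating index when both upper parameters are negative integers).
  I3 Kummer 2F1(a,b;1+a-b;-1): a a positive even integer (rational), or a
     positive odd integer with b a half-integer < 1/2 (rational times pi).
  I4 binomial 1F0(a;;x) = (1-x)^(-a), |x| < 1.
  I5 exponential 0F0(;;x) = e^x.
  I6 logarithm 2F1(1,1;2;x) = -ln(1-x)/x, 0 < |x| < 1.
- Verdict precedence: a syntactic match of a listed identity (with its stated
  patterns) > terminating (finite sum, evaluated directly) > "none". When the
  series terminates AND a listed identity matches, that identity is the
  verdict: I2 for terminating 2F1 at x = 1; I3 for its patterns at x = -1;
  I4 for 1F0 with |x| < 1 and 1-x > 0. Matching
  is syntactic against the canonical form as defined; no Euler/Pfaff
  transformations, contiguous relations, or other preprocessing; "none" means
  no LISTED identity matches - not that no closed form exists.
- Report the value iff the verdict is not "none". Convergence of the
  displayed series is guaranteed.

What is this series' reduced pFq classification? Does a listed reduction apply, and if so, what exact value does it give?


Key observation: from the first term -\frac{8}{9}: the factor k + 3/2 cancels (top and bottom), leaving C = -8/9.
Step ratio: r(k) = -\frac{7}{2} * (k-8) (k+2) / [(k+\frac{2}{3}) (k+1)] - rational in k, leading ratio -\frac{7}{2}; with t_0 = -\frac{8}{9}, classification follows.

With C = -\frac{8}{9}: the canonical form is 2F1(-8, 2; \frac{2}{3}; -\frac{7}{2}). Verdict: terminating (-8 upstairs). 9 nonzero terms in all; added directly. Sum: -\frac{17055858917017}{6193440}.


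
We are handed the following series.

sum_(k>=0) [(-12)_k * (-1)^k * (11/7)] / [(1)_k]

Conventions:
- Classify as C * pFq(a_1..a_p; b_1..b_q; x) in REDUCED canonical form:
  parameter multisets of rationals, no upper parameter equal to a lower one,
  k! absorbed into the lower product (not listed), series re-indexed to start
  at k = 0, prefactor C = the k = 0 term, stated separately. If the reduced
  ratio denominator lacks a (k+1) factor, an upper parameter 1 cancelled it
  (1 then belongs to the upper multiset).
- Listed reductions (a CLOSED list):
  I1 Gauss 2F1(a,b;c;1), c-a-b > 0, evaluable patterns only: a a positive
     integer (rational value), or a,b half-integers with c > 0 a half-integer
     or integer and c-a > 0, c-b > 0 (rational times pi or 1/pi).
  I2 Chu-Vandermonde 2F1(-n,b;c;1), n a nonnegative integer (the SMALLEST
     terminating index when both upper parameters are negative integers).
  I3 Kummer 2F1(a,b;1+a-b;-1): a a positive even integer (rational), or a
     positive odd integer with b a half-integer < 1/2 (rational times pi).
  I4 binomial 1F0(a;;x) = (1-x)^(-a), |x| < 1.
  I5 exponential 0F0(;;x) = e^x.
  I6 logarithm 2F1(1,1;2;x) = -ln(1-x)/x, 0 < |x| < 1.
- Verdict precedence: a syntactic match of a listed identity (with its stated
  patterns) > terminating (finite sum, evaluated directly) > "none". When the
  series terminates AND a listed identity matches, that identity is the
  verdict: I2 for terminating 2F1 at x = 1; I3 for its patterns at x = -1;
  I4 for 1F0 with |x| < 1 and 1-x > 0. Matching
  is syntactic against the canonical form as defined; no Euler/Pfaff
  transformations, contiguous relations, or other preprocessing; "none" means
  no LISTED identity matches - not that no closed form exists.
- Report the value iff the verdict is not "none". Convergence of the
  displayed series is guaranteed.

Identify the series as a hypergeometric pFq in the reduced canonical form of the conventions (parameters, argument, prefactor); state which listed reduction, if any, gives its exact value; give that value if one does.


At argument -1: a 1F0 with upper {-12}, lower {-}, scaled by C = 11/7. Verdict: terminating - upper parameter -12 makes this a finite sum (last index 12), evaluated exactly. Hence: 45056/7.

Structural cue: from the first term 11/7: (1)_k (C = 11/7, x = -1) is k! itself.
Adjacent-term ratio: r(k) = (-1) * (k-12) / [(k+1)] - rational in k. x = (-1); t_0 = 11/7; negate the roots.


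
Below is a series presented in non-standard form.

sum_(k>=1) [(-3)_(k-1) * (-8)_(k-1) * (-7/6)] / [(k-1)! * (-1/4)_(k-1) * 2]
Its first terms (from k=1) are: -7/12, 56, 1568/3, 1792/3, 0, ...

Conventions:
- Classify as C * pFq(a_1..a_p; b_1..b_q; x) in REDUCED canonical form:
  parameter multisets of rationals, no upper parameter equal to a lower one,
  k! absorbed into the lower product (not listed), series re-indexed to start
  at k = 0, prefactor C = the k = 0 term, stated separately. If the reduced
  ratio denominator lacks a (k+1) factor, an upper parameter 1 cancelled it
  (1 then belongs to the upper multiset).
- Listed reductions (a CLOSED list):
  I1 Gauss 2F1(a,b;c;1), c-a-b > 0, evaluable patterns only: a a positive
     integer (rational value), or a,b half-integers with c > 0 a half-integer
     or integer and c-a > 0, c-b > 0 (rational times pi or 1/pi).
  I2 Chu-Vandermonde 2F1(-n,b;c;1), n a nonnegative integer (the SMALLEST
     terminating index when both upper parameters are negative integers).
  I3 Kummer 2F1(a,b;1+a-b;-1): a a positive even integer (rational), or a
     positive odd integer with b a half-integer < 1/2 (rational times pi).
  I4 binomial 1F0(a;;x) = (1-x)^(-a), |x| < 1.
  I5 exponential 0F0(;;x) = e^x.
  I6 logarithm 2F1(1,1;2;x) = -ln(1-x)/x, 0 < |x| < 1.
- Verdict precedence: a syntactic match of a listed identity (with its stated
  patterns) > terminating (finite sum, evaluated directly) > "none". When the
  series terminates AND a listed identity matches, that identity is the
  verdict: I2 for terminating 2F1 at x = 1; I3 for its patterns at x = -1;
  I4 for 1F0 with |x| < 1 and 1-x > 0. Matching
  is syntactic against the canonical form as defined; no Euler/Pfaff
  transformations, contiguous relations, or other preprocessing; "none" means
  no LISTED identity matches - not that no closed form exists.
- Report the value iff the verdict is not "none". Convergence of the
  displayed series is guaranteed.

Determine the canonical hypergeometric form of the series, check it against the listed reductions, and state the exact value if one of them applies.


Key step: t_0 being -7/12, the constant factors (C = -7/12, x = 1) combine into one prefactor.
Step ratio: r(k) = 1 * (k-8) (k-3) / [(k-1/4) (k+1)] - poly over poly, x = 1 from leading terms; C = -7/12 at k = 0.

At argument 1: a 2F1 with upper {-8, -3}, lower {-1/4}, scaled by C = -7/12. Verdict: Vandermonde's identity (I2) applies (terminating 2F1 at x = 1 with n = 3, b = -8, c = -1/4). Hence: 14105/12.


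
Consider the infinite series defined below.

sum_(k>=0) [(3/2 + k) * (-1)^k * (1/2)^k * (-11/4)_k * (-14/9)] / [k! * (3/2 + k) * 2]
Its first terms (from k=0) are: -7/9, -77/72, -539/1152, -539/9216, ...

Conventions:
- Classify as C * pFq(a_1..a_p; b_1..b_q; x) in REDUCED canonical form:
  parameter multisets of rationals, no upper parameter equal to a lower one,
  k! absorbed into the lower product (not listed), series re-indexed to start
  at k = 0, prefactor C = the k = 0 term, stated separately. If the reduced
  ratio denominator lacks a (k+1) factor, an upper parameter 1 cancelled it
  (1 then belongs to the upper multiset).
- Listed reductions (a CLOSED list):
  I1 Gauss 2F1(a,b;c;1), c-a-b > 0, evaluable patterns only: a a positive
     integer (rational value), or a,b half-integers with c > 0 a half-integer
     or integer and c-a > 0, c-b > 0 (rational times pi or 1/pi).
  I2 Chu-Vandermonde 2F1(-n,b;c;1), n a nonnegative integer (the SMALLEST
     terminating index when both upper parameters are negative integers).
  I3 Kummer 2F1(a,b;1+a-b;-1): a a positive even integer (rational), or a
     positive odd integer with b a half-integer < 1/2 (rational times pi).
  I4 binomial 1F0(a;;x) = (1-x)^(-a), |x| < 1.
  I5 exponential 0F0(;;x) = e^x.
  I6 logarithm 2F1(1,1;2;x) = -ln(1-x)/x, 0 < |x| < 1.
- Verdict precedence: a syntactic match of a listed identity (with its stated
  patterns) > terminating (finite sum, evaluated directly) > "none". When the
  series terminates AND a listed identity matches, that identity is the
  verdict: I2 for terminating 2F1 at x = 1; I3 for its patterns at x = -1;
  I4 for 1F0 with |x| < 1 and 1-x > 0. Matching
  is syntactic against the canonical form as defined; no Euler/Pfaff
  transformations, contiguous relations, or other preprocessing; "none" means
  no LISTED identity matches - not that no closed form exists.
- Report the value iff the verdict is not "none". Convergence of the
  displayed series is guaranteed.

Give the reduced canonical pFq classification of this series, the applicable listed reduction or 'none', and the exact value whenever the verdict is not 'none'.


Prefactor -7/9, argument -1/2: 1F0 with upper {-11/4} over lower {-}. Verdict: binomial (I4) fires (the 1F0 binomial series: exponent 11/4, x = -1/2). Sum: (-7/9) * (3/2)^(11/4).

Key step: with t_0 = -7/9, the constant factors (prefactor -7/9) combine into one prefactor.
Term ratio: r(k) = (-1/2) * (k-11/4) / [(k+1)] ; factor over Q: parameters, x = (-1/2), and C = -7/9.


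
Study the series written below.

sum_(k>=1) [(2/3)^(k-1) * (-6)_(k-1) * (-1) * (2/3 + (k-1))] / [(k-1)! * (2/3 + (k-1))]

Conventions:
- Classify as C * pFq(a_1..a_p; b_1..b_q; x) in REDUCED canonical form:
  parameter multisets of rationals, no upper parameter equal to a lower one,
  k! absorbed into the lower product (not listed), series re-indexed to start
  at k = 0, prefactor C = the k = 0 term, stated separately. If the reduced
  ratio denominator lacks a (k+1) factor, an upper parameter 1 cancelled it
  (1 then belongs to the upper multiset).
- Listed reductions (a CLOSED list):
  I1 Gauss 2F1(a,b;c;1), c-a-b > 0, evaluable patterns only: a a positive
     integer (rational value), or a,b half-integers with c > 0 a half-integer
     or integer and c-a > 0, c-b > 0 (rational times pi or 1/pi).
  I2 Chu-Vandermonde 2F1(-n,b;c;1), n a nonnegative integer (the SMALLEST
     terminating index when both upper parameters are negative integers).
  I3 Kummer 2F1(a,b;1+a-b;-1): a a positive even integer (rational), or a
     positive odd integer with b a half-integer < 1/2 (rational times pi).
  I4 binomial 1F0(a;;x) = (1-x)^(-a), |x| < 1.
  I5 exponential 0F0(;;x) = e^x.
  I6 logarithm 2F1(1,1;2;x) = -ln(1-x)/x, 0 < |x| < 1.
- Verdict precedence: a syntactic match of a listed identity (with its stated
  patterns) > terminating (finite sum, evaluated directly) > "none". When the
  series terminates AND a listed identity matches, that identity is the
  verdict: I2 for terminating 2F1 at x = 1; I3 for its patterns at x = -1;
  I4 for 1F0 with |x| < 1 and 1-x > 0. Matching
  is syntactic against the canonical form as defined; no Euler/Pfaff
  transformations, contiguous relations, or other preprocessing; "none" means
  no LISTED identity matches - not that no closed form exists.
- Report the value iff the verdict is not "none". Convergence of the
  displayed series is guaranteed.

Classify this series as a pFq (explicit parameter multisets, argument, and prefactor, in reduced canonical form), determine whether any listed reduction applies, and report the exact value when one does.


Reduced: x = 2/3, 1F0, upper = {-6}, lower = {-}, C = -1. Verdict at x = 2/3: the binomial series (I4) matches (the 1F0 binomial series: exponent 6, x = 2/3). Sum: -1/729.

Structural cue: t_0 = -1 here, and striking the common factor k + 2/3 reduces the term (prefactor -1).
Step ratio: r(k) = (2/3) * (k-6) / [(k+1)] - rational; roots negated = parameters, x = (2/3), C = -1.


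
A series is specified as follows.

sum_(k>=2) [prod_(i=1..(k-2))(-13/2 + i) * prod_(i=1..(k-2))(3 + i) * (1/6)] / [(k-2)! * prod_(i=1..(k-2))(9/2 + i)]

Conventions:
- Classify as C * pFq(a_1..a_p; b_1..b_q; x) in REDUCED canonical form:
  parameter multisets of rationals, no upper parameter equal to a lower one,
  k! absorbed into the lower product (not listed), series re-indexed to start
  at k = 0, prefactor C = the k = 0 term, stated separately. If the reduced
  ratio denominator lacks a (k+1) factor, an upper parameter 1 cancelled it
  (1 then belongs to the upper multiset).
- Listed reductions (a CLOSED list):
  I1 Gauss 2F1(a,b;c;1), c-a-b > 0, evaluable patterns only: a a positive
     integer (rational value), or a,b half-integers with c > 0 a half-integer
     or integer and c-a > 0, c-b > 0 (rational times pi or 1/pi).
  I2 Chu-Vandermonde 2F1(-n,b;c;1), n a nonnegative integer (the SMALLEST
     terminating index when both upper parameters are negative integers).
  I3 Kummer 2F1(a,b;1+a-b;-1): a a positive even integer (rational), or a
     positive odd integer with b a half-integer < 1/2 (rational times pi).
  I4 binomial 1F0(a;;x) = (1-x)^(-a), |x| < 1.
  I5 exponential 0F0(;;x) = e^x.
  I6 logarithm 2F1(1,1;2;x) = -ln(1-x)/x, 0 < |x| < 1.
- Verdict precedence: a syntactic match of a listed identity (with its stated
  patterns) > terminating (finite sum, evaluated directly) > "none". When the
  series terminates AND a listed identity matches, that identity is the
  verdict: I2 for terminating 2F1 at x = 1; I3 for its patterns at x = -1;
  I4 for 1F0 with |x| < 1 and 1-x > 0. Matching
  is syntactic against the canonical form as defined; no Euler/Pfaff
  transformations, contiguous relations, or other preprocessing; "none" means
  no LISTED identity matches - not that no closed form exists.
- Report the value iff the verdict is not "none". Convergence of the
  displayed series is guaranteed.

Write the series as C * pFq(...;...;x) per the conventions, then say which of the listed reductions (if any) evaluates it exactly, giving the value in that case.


Reduced: x = 1, 2F1, upper = {-11/2, 4}, lower = {11/2}, C = 1/6. Verdict at x = 1: Gauss's theorem (I1) matches (x = 1: the Gamma ratio telescopes since c-a-b = 7 > 0 and a = 4 in Z>0). Value: 1/512.

Key step: from the first term 1/6: the lower running product (prefactor 1/6) is a rising factorial.
Adjacent-term ratio: r(k) = 1 * (k-11/2) (k+4) / [(k+11/2) (k+1)] - rational in k. x = 1; t_0 = 1/6; negate the roots.


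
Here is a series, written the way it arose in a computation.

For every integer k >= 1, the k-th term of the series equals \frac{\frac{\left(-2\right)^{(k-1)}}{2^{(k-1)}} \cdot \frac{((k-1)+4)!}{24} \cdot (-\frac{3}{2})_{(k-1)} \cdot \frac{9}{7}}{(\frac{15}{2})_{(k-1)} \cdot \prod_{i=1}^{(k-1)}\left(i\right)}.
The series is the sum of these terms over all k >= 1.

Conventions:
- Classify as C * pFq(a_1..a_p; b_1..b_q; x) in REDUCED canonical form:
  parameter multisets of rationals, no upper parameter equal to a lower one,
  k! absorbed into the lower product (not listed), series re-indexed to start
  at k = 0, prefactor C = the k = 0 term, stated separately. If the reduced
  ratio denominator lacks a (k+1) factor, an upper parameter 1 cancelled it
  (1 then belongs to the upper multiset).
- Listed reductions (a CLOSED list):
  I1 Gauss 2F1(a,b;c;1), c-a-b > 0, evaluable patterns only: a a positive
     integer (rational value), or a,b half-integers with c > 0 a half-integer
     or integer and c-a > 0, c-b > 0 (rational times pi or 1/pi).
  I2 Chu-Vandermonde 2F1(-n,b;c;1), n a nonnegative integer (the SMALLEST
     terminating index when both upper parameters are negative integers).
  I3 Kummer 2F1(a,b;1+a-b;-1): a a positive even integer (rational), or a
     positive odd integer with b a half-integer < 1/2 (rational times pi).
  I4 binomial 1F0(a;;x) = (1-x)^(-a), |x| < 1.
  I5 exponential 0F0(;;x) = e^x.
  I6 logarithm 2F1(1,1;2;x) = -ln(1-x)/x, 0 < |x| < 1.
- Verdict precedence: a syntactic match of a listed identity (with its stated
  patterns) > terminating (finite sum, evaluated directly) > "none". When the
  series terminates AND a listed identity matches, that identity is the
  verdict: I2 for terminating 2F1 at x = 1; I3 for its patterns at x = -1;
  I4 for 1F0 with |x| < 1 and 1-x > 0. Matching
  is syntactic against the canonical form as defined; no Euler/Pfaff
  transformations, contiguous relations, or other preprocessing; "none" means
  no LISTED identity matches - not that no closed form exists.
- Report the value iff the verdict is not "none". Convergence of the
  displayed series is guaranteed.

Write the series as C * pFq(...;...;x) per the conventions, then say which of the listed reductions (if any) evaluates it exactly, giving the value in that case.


x = -1 here; the reduced form reads 2F1, upper {-\frac{3}{2}, 5}, lower {\frac{15}{2}}, C = \frac{9}{7}. Verdict: Kummer's theorem (I3) fires (x = -1; c = \frac{15}{2} equals 1+a-b for upper {-\frac{3}{2}, 5}: listed pattern). Value: \frac{57915}{65536} \cdot \pi.

First insight: t_0 = \frac{9}{7} here, and the product of the first k integers (prefactor 9/7) is k!.
Consecutive-term ratio: r(k) = -1 * (k-\frac{3}{2}) (k+5) / [(k+\frac{15}{2}) (k+1)] ; factor over Q: parameters, x = -1, and C = \frac{9}{7}.


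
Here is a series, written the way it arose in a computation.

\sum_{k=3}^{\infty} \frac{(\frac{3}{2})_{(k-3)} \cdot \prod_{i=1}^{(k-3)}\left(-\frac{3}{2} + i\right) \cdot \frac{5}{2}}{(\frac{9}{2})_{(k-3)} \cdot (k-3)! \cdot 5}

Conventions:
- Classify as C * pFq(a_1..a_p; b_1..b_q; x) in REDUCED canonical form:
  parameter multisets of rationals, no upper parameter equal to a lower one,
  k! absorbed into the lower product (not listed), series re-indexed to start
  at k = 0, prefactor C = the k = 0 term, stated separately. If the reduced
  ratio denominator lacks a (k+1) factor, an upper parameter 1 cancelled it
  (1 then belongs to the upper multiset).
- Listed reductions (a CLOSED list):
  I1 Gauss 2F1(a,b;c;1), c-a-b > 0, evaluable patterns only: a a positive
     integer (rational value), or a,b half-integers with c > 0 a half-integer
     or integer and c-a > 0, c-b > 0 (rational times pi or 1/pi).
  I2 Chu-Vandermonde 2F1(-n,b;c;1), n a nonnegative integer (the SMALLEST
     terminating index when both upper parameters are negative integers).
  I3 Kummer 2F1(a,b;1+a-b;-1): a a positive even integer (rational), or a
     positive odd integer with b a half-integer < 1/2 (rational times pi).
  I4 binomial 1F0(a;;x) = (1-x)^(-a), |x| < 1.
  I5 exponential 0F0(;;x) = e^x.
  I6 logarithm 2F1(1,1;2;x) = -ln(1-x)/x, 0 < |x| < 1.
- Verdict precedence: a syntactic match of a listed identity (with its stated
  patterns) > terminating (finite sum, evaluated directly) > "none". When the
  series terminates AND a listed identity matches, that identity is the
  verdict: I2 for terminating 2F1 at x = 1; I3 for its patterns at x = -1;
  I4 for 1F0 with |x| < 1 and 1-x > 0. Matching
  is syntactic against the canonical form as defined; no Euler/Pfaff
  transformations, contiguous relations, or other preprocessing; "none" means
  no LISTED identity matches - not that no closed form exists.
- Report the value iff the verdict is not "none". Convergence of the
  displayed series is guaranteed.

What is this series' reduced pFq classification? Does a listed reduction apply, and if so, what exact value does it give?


Prefactor \frac{1}{2}, argument 1: 2F1 with upper {-\frac{1}{2}, \frac{3}{2}} over lower {\frac{9}{2}}. Verdict: Gauss (I1, half-integer pattern) matches (x = 1; upper {-\frac{1}{2}, \frac{3}{2}} half-integers, c = \frac{9}{2} in the evaluable pattern). Value: \frac{525}{4096} \cdot \pi.

The tell: t_0 being \frac{1}{2}, the constant factors (C = 1/2) combine into one prefactor.
Adjacent-term ratio: r(k) = 1 * (k-\frac{1}{2}) (k+\frac{3}{2}) / [(k+\frac{9}{2}) (k+1)] - poly over poly, x = 1 from leading terms; C = \frac{1}{2} at k = 0.


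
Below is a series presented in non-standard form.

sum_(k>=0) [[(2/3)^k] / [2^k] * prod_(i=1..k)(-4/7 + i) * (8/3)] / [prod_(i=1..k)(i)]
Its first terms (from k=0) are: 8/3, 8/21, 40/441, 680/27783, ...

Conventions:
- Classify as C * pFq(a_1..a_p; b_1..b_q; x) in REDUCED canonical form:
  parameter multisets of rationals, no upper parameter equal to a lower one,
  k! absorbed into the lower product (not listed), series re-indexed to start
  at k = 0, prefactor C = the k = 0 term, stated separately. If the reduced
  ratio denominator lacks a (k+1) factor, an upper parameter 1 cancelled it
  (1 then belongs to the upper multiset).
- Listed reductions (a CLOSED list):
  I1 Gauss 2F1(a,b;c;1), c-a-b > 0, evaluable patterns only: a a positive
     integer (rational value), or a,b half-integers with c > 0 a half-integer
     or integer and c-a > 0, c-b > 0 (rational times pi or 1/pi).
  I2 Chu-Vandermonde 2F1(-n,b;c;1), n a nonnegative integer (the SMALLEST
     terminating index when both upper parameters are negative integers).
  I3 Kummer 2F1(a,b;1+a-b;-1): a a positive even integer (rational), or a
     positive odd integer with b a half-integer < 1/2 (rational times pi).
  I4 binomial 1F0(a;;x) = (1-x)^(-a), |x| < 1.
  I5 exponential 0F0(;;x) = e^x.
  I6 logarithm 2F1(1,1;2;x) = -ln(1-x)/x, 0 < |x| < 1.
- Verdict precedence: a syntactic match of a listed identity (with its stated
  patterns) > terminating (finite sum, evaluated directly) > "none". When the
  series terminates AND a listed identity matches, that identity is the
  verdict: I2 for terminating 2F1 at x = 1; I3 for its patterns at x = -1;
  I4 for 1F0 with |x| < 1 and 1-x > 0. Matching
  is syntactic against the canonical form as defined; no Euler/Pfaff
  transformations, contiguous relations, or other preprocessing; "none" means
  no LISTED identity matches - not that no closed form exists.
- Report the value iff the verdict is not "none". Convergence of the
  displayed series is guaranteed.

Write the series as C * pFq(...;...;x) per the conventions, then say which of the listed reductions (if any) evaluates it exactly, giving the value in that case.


At argument 1/3: a 1F0 with upper {3/7}, lower {-}, scaled by C = 8/3. Verdict at x = 1/3: binomial (I4) matches (the 1F0 binomial series: exponent -3/7, x = 1/3). Value: (8/3) * (2/3)^(-3/7).

Key observation: from the first term 8/3: the product of the first k integers (C = 8/3, x = 1/3) is k!.
Ratio: r(k) = (1/3) * (k+3/7) / [(k+1)] - poly over poly, x = (1/3) from leading terms; C = 8/3 at k = 0.


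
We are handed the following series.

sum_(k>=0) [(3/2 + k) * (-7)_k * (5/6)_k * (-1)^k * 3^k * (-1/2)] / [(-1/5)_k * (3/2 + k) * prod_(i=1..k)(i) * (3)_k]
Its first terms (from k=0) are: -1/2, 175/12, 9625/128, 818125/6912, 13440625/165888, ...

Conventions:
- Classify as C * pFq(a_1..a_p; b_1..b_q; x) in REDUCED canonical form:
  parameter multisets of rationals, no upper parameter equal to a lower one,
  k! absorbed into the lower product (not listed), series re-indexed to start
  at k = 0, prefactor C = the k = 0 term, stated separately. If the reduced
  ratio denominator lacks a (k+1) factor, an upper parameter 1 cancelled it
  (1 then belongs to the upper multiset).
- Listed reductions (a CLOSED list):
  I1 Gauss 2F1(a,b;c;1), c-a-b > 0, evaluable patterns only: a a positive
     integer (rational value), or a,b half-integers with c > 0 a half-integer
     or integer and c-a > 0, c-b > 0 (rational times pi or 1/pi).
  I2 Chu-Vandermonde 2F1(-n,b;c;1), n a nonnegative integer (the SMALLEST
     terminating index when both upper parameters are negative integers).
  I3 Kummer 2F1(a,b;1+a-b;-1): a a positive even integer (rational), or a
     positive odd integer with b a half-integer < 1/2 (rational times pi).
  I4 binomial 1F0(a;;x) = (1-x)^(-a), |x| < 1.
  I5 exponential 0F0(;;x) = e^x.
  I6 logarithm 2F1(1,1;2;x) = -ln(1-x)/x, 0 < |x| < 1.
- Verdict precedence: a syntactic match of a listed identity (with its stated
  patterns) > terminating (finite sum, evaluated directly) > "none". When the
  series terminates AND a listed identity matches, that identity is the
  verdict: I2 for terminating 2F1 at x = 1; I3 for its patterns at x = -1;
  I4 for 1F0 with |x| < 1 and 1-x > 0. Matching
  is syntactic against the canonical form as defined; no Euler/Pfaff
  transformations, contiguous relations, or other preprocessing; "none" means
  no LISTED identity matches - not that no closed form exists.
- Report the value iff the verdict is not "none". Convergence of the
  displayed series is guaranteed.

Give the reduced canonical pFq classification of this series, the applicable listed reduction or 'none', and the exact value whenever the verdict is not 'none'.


Canonical form: C = -1/2 times 2F2 with upper {-7, 5/6}, lower {-1/5, 3}, x = -3. Verdict: terminating - the sum ends at index 7 because -7 is a negative integer; exact evaluation follows. Its exact value is 97421721216427/305000349696.

First insight: with t_0 = -1/2, the (-1)^k factor (C = -1/2, x = -3) folds into the argument's sign.
Adjacent-term ratio: r(k) = (-3) * (k-7) (k+5/6) / [(k-1/5) (k+3) (k+1)] - poly over poly, x = (-3) from leading terms; C = -1/2 at k = 0.


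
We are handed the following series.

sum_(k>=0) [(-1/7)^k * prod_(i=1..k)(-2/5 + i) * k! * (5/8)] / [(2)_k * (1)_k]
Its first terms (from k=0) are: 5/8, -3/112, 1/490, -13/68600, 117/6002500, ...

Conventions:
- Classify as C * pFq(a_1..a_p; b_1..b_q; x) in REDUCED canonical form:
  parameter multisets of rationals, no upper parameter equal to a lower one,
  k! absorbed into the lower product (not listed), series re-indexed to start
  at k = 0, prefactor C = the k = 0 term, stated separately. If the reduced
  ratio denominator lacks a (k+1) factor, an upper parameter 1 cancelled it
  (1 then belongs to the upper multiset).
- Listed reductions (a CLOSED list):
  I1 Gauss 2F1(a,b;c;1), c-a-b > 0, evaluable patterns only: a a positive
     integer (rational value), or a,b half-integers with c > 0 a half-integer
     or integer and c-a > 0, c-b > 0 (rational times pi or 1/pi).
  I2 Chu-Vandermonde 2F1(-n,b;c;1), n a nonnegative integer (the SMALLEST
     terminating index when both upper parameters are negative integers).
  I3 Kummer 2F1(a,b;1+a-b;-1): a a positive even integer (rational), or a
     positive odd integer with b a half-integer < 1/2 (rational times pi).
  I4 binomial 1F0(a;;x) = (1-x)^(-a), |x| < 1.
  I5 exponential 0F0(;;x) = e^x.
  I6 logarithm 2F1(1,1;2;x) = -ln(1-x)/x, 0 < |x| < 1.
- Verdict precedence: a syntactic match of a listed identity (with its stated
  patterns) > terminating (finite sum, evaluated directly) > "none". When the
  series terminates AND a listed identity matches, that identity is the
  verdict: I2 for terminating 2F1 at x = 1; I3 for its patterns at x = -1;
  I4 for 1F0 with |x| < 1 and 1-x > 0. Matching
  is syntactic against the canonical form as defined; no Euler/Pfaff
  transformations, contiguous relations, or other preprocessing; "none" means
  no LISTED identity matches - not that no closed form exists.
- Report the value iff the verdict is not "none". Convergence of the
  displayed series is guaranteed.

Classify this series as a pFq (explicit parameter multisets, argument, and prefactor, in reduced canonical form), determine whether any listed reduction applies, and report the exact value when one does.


Prefactor 5/8, argument -1/7: 2F1 with upper {3/5, 1} over lower {2}. Verdict: none (x = -1/7): each listed identity misses the multisets {3/5, 1} ; {2}.

Structural cue: from the first term 5/8: the factorial ratio (C = 5/8, x = -1/7) (k+a-1)!/(a-1)! is a rising factorial (a)_k.
Term ratio: r(k) = (-1/7) * (k+3/5) (k+1) / [(k+2) (k+1)] - rational; roots negated = parameters, x = (-1/7), C = 5/8.


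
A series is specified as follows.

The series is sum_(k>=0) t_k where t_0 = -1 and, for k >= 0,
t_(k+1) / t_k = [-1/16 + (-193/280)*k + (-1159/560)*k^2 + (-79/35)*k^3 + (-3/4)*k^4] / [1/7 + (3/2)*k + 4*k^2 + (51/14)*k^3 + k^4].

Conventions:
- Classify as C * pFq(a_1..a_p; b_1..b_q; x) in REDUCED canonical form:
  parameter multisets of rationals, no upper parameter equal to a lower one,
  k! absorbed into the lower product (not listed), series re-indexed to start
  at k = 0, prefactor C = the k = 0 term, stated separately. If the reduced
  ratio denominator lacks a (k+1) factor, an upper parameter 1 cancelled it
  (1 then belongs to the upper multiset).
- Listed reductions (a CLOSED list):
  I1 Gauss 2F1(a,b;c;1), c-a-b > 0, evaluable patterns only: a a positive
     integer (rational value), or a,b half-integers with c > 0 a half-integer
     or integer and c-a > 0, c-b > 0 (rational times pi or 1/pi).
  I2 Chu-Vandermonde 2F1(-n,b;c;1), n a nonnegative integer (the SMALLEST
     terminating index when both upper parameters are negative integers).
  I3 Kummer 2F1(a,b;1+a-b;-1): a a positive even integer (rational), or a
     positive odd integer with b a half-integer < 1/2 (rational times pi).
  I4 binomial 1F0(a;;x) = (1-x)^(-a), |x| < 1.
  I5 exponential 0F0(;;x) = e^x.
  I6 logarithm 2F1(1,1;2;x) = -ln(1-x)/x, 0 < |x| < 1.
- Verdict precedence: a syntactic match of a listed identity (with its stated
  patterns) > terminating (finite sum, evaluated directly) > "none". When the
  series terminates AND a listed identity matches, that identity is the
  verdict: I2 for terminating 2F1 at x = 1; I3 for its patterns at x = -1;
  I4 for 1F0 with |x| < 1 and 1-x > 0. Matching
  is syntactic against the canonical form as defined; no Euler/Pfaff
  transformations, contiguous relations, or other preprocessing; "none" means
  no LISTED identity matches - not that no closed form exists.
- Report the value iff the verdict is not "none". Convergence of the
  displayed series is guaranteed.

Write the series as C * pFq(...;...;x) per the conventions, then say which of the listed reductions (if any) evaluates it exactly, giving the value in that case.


Key step: t_0 being -1, the parameter 1/7 appears in both the upper and lower lists and cancels (alongside the other common factor).
Ratio: r(k) = (-3/4) * (k+7/10) (k+5/3) / [(k+2) (k+1)] - poly over poly, x = (-3/4) from leading terms; C = -1 at k = 0.

Classification (C = -1): 2F1 with upper {7/10, 5/3}, lower {2}, argument x = -3/4. Verdict: none. A 2F1 with upper {7/10, 5/3} fits none of I1-I6 at x = -3/4; the sum runs forever.
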